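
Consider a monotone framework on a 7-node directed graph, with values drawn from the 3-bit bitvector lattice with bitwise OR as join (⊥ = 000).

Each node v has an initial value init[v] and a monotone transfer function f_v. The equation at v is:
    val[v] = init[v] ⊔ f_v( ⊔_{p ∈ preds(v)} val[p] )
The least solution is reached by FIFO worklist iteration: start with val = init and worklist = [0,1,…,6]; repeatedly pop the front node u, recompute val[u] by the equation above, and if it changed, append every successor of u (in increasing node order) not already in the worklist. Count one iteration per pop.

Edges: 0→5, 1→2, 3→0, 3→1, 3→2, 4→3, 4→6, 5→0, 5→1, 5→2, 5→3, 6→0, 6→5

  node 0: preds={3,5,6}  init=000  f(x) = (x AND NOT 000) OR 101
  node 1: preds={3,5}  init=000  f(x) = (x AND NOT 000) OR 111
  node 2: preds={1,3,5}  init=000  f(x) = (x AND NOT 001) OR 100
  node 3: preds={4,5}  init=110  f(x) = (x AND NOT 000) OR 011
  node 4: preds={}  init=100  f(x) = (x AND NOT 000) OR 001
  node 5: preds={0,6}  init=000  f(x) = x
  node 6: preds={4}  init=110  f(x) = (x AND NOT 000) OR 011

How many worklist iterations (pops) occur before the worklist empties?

12

Trace (12 dequeues):
  [1] u=0 | in 110 | out 111 | prev 000 | push {}
  [2] u=1 | in 110 | out 111 | prev 000 | push {}
  [3] u=2 | in 111 | out 110 | prev 000 | push {}
  [4] u=3 | in 100 | out 111 | prev 110 | push {0,1,2}
  [5] u=4 | in 000 | out 101 | prev 100 | push {3}
  [6] u=5 | in 111 | out 111 | prev 000 | push {}
  [7] u=6 | in 101 | out 111 | prev 110 | push {5}
  [8] u=0 | in 111 | out 111 | ==
  [9] u=1 | in 111 | out 111 | ==
  [10] u=2 | in 111 | out 110 | ==
  [11] u=3 | in 111 | out 111 | ==
  [12] u=5 | in 111 | out 111 | ==

Converged values:
  [0] 111
  [1] 111
  [2] 110
  [3] 111
  [4] 101
  [5] 111
  [6] 111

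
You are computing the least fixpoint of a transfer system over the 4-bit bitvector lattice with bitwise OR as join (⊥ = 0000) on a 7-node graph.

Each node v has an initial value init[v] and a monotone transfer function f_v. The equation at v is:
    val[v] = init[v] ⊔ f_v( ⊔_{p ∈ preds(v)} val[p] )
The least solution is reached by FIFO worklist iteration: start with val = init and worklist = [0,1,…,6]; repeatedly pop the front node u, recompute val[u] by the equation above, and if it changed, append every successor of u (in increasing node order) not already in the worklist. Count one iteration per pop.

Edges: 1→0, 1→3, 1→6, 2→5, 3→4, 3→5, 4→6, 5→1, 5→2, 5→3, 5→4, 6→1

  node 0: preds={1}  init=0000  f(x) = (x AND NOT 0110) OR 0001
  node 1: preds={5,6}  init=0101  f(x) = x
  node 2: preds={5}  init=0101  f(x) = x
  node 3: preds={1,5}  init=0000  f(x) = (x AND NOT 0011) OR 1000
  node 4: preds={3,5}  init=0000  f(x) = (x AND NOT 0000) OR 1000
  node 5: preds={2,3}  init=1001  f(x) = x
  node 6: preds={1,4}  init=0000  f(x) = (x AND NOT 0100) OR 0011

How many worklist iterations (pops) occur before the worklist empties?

14

Trace (14 dequeues):
  [1] u=0 | in 0101 | out 0001 | prev 0000 | push {}
  [2] u=1 | in 1001 | out 1101 | prev 0101 | push {0}
  [3] u=2 | in 1001 | out 1101 | prev 0101 | push {}
  [4] u=3 | in 1101 | out 1100 | prev 0000 | push {}
  [5] u=4 | in 1101 | out 1101 | prev 0000 | push {}
  [6] u=5 | in 1101 | out 1101 | prev 1001 | push {1,2,3,4}
  [7] u=6 | in 1101 | out 1011 | prev 0000 | push {}
  [8] u=0 | in 1101 | out 1001 | prev 0001 | push {}
  [9] u=1 | in 1111 | out 1111 | prev 1101 | push {0,6}
  [10] u=2 | in 1101 | out 1101 | ==
  [11] u=3 | in 1111 | out 1100 | ==
  [12] u=4 | in 1101 | out 1101 | ==
  [13] u=0 | in 1111 | out 1001 | ==
  [14] u=6 | in 1111 | out 1011 | ==

Converged values:
  [0] 1001
  [1] 1111
  [2] 1101
  [3] 1100
  [4] 1101
  [5] 1101
  [6] 1011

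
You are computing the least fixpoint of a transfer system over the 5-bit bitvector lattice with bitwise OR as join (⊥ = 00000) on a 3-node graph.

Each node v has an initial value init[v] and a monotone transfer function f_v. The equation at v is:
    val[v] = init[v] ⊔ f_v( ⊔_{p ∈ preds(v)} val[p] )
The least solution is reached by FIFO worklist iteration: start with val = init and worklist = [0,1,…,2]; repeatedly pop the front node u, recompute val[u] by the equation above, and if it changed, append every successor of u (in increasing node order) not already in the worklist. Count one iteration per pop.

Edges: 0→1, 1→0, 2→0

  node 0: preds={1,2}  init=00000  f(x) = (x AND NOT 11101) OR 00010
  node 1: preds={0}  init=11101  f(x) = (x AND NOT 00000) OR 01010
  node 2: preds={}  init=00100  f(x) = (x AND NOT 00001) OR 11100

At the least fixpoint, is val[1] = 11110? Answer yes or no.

no

Trace (4 dequeues):
  [1] u=0 | in 11101 | out 00010 | prev 00000 | push {}
  [2] u=1 | in 00010 | out 11111 | prev 11101 | push {0}
  [3] u=2 | in 00000 | out 11100 | prev 00100 | push {}
  [4] u=0 | in 11111 | out 00010 | ==

Converged values:
  [0] 00010
  [1] 11111
  [2] 11100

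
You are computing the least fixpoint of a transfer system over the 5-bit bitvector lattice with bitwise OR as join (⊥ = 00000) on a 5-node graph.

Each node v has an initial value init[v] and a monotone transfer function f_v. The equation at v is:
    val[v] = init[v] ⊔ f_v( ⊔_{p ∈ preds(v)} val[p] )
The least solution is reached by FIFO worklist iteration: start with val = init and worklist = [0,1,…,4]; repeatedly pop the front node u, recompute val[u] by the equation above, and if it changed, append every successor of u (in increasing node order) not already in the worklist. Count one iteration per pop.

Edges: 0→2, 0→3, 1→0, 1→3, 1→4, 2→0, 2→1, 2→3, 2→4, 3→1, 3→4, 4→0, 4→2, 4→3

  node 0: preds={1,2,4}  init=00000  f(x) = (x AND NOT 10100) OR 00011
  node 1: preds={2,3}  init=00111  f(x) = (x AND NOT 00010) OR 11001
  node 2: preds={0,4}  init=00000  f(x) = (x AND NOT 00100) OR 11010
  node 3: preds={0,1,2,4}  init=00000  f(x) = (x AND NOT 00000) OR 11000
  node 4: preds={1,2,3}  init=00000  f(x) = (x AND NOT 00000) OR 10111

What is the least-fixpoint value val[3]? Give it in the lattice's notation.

Worklist (9 pops):
  #1 pop 0: in=00111 → 00011 (was 00000); enqueue []
  #2 pop 1: in=00000 → 11111 (was 00111); enqueue [0]
  #3 pop 2: in=00011 → 11011 (was 00000); enqueue [1]
  #4 pop 3: in=11111 → 11111 (was 00000); enqueue []
  #5 pop 4: in=11111 → 11111 (was 00000); enqueue [2,3]
  #6 pop 0: in=11111 → 01011 (was 00011); enqueue []
  #7 pop 1: in=11111 → 11111 (no change)
  #8 pop 2: in=11111 → 11011 (no change)
  #9 pop 3: in=11111 → 11111 (no change)

Fixpoint:
  val[0] = 01011
  val[1] = 11111
  val[2] = 11011
  val[3] = 11111
  val[4] = 11111

11111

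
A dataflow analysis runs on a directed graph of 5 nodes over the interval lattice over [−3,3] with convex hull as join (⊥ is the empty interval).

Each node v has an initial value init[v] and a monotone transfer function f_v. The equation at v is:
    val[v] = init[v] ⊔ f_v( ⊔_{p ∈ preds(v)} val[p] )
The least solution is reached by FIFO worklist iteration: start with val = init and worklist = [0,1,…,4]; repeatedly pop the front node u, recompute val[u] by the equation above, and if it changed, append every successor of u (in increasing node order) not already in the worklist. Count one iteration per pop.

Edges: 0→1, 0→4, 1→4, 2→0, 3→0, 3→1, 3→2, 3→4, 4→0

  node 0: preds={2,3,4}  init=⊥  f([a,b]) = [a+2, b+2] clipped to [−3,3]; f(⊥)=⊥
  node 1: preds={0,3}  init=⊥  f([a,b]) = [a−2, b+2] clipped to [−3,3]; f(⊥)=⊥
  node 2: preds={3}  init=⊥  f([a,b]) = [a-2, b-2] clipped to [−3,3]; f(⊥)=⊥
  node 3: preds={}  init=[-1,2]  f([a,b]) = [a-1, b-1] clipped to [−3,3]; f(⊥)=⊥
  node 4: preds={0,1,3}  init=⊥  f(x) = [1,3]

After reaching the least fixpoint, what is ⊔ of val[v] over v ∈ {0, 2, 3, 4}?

Trace (8 dequeues):
  [1] u=0 | in [-1,2] | out [1,3] | prev ⊥ | push {}
  [2] u=1 | in [-1,3] | out [-3,3] | prev ⊥ | push {}
  [3] u=2 | in [-1,2] | out [-3,0] | prev ⊥ | push {0}
  [4] u=3 | in ⊥ | out [-1,2] | ==
  [5] u=4 | in [-3,3] | out [1,3] | prev ⊥ | push {}
  [6] u=0 | in [-3,3] | out [-1,3] | prev [1,3] | push {1,4}
  [7] u=1 | in [-1,3] | out [-3,3] | ==
  [8] u=4 | in [-3,3] | out [1,3] | ==

Converged values:
  [0] [-1,3]
  [1] [-3,3]
  [2] [-3,0]
  [3] [-1,2]
  [4] [1,3]

[-3,3]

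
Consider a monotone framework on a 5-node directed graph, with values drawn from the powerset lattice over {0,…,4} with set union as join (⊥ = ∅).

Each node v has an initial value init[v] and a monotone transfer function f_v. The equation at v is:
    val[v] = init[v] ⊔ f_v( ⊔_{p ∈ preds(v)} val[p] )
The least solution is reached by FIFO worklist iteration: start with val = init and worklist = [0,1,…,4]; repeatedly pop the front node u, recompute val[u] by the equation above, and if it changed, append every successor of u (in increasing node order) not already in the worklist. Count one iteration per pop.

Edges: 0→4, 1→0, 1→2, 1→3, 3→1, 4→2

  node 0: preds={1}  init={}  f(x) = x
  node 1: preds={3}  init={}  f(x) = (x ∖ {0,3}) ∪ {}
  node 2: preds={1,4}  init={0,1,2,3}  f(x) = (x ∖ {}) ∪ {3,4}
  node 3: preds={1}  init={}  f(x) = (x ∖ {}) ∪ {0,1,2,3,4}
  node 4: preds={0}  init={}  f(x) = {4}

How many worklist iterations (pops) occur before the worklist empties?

10

Iteration log — 10 steps:
  step 1. node 0  ⊔preds={}  new={}  stable
  step 2. node 1  ⊔preds={}  new={}  stable
  step 3. node 2  ⊔preds={}  new={0,1,2,3,4}  old={0,1,2,3}  +wl: 
  step 4. node 3  ⊔preds={}  new={0,1,2,3,4}  old={}  +wl: 1
  step 5. node 4  ⊔preds={}  new={4}  old={}  +wl: 2
  step 6. node 1  ⊔preds={0,1,2,3,4}  new={1,2,4}  old={}  +wl: 0,3
  step 7. node 2  ⊔preds={1,2,4}  new={0,1,2,3,4}  stable
  step 8. node 0  ⊔preds={1,2,4}  new={1,2,4}  old={}  +wl: 4
  step 9. node 3  ⊔preds={1,2,4}  new={0,1,2,3,4}  stable
  step 10. node 4  ⊔preds={1,2,4}  new={4}  stable

Least fixpoint reached:
  node 0: {1,2,4}
  node 1: {1,2,4}
  node 2: {0,1,2,3,4}
  node 3: {0,1,2,3,4}
  node 4: {4}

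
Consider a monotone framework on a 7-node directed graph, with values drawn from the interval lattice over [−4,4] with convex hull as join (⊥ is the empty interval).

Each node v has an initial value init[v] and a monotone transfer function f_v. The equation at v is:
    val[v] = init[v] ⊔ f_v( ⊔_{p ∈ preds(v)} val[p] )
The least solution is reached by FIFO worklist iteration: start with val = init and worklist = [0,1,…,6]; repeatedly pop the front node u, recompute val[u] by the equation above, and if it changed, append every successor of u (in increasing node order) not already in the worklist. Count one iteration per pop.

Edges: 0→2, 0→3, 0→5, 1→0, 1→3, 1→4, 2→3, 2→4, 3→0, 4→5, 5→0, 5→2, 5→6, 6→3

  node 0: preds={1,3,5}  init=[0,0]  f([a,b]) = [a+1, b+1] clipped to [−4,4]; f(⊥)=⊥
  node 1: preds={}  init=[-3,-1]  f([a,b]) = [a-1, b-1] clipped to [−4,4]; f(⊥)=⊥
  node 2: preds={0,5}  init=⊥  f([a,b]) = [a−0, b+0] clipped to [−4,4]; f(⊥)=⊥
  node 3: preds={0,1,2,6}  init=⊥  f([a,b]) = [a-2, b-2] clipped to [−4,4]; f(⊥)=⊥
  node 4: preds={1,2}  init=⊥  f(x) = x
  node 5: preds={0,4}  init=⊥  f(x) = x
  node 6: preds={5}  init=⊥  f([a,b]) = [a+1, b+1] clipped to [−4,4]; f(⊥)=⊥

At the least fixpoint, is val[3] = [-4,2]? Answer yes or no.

Worklist (34 pops):
  #1 pop 0: in=[-3,-1] → [-2,0] (was [0,0]); enqueue []
  #2 pop 1: in=⊥ → [-3,-1] (no change)
  #3 pop 2: in=[-2,0] → [-2,0] (was ⊥); enqueue []
  #4 pop 3: in=[-3,0] → [-4,-2] (was ⊥); enqueue [0]
  #5 pop 4: in=[-3,0] → [-3,0] (was ⊥); enqueue []
  #6 pop 5: in=[-3,0] → [-3,0] (was ⊥); enqueue [2]
  #7 pop 6: in=[-3,0] → [-2,1] (was ⊥); enqueue [3]
  #8 pop 0: in=[-4,0] → [-3,1] (was [-2,0]); enqueue [5]
  #9 pop 2: in=[-3,1] → [-3,1] (was [-2,0]); enqueue [4]
  #10 pop 3: in=[-3,1] → [-4,-1] (was [-4,-2]); enqueue [0]
  #11 pop 5: in=[-3,1] → [-3,1] (was [-3,0]); enqueue [2,6]
  #12 pop 4: in=[-3,1] → [-3,1] (was [-3,0]); enqueue [5]
  #13 pop 0: in=[-4,1] → [-3,2] (was [-3,1]); enqueue [3]
  #14 pop 2: in=[-3,2] → [-3,2] (was [-3,1]); enqueue [4]
  #15 pop 6: in=[-3,1] → [-2,2] (was [-2,1]); enqueue []
  #16 pop 5: in=[-3,2] → [-3,2] (was [-3,1]); enqueue [0,2,6]
  #17 pop 3: in=[-3,2] → [-4,0] (was [-4,-1]); enqueue []
  #18 pop 4: in=[-3,2] → [-3,2] (was [-3,1]); enqueue [5]
  #19 pop 0: in=[-4,2] → [-3,3] (was [-3,2]); enqueue [3]
  #20 pop 2: in=[-3,3] → [-3,3] (was [-3,2]); enqueue [4]
  #21 pop 6: in=[-3,2] → [-2,3] (was [-2,2]); enqueue []
  #22 pop 5: in=[-3,3] → [-3,3] (was [-3,2]); enqueue [0,2,6]
  #23 pop 3: in=[-3,3] → [-4,1] (was [-4,0]); enqueue []
  #24 pop 4: in=[-3,3] → [-3,3] (was [-3,2]); enqueue [5]
  #25 pop 0: in=[-4,3] → [-3,4] (was [-3,3]); enqueue [3]
  #26 pop 2: in=[-3,4] → [-3,4] (was [-3,3]); enqueue [4]
  #27 pop 6: in=[-3,3] → [-2,4] (was [-2,3]); enqueue []
  #28 pop 5: in=[-3,4] → [-3,4] (was [-3,3]); enqueue [0,2,6]
  #29 pop 3: in=[-3,4] → [-4,2] (was [-4,1]); enqueue []
  #30 pop 4: in=[-3,4] → [-3,4] (was [-3,3]); enqueue [5]
  #31 pop 0: in=[-4,4] → [-3,4] (no change)
  #32 pop 2: in=[-3,4] → [-3,4] (no change)
  #33 pop 6: in=[-3,4] → [-2,4] (no change)
  #34 pop 5: in=[-3,4] → [-3,4] (no change)

Fixpoint:
  val[0] = [-3,4]
  val[1] = [-3,-1]
  val[2] = [-3,4]
  val[3] = [-4,2]
  val[4] = [-3,4]
  val[5] = [-3,4]
  val[6] = [-2,4]

yes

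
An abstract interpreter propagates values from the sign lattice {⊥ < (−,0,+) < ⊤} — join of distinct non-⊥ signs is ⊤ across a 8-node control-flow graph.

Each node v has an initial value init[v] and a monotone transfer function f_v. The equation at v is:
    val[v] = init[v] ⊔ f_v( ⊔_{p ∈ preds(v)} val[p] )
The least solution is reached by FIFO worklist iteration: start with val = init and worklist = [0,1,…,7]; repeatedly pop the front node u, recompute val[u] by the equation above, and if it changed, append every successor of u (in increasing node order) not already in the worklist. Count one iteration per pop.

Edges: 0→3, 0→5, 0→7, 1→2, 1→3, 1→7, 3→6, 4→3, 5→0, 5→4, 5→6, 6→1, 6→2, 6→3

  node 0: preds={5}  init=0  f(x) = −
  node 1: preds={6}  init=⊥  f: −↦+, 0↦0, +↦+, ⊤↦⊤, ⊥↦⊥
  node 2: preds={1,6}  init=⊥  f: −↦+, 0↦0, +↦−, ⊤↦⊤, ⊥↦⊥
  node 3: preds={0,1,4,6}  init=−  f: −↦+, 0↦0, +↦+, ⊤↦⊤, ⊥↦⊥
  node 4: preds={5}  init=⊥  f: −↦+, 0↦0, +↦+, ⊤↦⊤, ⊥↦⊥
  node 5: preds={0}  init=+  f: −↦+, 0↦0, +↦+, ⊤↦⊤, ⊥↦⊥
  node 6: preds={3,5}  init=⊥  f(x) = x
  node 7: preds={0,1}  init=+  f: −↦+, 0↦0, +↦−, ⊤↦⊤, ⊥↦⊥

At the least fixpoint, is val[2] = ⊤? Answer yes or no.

yes

Trace (15 dequeues):
  [1] u=0 | in + | out ⊤ | prev 0 | push {}
  [2] u=1 | in ⊥ | out ⊥ | ==
  [3] u=2 | in ⊥ | out ⊥ | ==
  [4] u=3 | in ⊤ | out ⊤ | prev − | push {}
  [5] u=4 | in + | out + | prev ⊥ | push {3}
  [6] u=5 | in ⊤ | out ⊤ | prev + | push {0,4}
  [7] u=6 | in ⊤ | out ⊤ | prev ⊥ | push {1,2}
  [8] u=7 | in ⊤ | out ⊤ | prev + | push {}
  [9] u=3 | in ⊤ | out ⊤ | ==
  [10] u=0 | in ⊤ | out ⊤ | ==
  [11] u=4 | in ⊤ | out ⊤ | prev + | push {3}
  [12] u=1 | in ⊤ | out ⊤ | prev ⊥ | push {7}
  [13] u=2 | in ⊤ | out ⊤ | prev ⊥ | push {}
  [14] u=3 | in ⊤ | out ⊤ | ==
  [15] u=7 | in ⊤ | out ⊤ | ==

Converged values:
  [0] ⊤
  [1] ⊤
  [2] ⊤
  [3] ⊤
  [4] ⊤
  [5] ⊤
  [6] ⊤
  [7] ⊤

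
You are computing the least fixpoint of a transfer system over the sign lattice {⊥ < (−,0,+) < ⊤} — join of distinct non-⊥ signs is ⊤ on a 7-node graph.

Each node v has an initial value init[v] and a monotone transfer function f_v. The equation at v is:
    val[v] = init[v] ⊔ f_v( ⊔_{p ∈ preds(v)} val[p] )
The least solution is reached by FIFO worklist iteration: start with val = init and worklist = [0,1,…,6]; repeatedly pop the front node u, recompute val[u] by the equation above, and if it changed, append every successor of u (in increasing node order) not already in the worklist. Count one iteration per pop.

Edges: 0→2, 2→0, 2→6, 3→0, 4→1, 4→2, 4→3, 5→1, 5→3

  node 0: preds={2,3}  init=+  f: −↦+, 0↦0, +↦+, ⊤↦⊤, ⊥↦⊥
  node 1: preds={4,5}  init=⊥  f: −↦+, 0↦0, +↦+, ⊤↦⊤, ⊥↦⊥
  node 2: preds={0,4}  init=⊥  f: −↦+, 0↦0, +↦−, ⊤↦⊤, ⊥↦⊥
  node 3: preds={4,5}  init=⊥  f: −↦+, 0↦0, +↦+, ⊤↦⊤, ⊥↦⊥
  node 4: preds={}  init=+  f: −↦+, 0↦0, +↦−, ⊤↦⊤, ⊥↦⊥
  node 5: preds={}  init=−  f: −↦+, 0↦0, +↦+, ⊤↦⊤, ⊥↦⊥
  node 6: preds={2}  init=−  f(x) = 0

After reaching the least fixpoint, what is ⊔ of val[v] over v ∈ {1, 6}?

Worklist (11 pops):
  #1 pop 0: in=⊥ → + (no change)
  #2 pop 1: in=⊤ → ⊤ (was ⊥); enqueue []
  #3 pop 2: in=+ → − (was ⊥); enqueue [0]
  #4 pop 3: in=⊤ → ⊤ (was ⊥); enqueue []
  #5 pop 4: in=⊥ → + (no change)
  #6 pop 5: in=⊥ → − (no change)
  #7 pop 6: in=− → ⊤ (was −); enqueue []
  #8 pop 0: in=⊤ → ⊤ (was +); enqueue [2]
  #9 pop 2: in=⊤ → ⊤ (was −); enqueue [0,6]
  #10 pop 0: in=⊤ → ⊤ (no change)
  #11 pop 6: in=⊤ → ⊤ (no change)

Fixpoint:
  val[0] = ⊤
  val[1] = ⊤
  val[2] = ⊤
  val[3] = ⊤
  val[4] = +
  val[5] = −
  val[6] = ⊤

⊤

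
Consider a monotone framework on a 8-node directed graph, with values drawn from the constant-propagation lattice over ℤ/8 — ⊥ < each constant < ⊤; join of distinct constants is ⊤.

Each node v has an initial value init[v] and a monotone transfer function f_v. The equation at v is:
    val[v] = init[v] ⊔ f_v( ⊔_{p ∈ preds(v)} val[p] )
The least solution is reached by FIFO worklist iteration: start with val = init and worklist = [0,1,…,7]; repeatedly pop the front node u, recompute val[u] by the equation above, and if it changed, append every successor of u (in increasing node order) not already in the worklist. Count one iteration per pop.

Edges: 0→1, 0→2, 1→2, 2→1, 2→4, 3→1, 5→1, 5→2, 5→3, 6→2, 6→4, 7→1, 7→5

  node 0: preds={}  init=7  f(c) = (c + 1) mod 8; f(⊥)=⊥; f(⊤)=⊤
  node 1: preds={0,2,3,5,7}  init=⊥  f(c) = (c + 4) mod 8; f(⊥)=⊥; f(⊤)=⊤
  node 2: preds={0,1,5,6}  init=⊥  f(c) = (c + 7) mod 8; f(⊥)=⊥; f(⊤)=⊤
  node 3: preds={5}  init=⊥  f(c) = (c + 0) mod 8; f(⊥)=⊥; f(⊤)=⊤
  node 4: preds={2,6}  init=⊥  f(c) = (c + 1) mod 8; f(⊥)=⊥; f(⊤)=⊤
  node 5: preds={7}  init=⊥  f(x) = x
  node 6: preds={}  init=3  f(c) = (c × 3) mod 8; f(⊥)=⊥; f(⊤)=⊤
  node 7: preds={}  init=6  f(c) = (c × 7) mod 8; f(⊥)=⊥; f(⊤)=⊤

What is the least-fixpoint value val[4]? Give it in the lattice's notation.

⊤

Trace (12 dequeues):
  [1] u=0 | in ⊥ | out 7 | ==
  [2] u=1 | in ⊤ | out ⊤ | prev ⊥ | push {}
  [3] u=2 | in ⊤ | out ⊤ | prev ⊥ | push {1}
  [4] u=3 | in ⊥ | out ⊥ | ==
  [5] u=4 | in ⊤ | out ⊤ | prev ⊥ | push {}
  [6] u=5 | in 6 | out 6 | prev ⊥ | push {2,3}
  [7] u=6 | in ⊥ | out 3 | ==
  [8] u=7 | in ⊥ | out 6 | ==
  [9] u=1 | in ⊤ | out ⊤ | ==
  [10] u=2 | in ⊤ | out ⊤ | ==
  [11] u=3 | in 6 | out 6 | prev ⊥ | push {1}
  [12] u=1 | in ⊤ | out ⊤ | ==

Converged values:
  [0] 7
  [1] ⊤
  [2] ⊤
  [3] 6
  [4] ⊤
  [5] 6
  [6] 3
  [7] 6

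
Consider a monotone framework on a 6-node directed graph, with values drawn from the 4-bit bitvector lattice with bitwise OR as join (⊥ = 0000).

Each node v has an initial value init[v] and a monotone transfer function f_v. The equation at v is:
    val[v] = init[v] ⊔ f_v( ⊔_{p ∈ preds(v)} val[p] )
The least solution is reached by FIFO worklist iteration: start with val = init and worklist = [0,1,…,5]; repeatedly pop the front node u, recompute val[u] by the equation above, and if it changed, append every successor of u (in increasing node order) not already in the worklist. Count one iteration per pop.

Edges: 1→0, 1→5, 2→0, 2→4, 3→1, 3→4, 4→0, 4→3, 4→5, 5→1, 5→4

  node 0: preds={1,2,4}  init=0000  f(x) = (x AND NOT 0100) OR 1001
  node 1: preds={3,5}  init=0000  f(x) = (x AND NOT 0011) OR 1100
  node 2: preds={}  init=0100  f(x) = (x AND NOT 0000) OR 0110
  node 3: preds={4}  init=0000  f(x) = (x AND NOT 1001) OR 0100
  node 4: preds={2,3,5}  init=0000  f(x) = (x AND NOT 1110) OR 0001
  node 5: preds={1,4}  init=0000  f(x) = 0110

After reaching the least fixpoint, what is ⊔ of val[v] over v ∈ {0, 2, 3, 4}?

1111

Worklist (10 pops):
  #1 pop 0: in=0100 → 1001 (was 0000); enqueue []
  #2 pop 1: in=0000 → 1100 (was 0000); enqueue [0]
  #3 pop 2: in=0000 → 0110 (was 0100); enqueue []
  #4 pop 3: in=0000 → 0100 (was 0000); enqueue [1]
  #5 pop 4: in=0110 → 0001 (was 0000); enqueue [3]
  #6 pop 5: in=1101 → 0110 (was 0000); enqueue [4]
  #7 pop 0: in=1111 → 1011 (was 1001); enqueue []
  #8 pop 1: in=0110 → 1100 (no change)
  #9 pop 3: in=0001 → 0100 (no change)
  #10 pop 4: in=0110 → 0001 (no change)

Fixpoint:
  val[0] = 1011
  val[1] = 1100
  val[2] = 0110
  val[3] = 0100
  val[4] = 0001
  val[5] = 0110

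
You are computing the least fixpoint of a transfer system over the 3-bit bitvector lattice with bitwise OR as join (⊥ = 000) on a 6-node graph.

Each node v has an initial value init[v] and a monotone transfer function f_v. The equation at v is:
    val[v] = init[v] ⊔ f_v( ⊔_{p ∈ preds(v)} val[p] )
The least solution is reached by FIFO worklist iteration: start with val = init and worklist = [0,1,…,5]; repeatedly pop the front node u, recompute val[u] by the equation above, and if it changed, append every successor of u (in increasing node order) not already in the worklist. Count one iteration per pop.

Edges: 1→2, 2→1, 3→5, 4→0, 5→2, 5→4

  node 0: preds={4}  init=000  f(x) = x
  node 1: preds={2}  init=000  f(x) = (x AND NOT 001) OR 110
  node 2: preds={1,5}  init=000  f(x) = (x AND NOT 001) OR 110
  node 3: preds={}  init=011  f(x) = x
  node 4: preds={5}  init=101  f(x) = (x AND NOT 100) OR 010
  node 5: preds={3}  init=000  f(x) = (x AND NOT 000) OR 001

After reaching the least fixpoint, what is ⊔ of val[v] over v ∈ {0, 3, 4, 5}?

Worklist (10 pops):
  #1 pop 0: in=101 → 101 (was 000); enqueue []
  #2 pop 1: in=000 → 110 (was 000); enqueue []
  #3 pop 2: in=110 → 110 (was 000); enqueue [1]
  #4 pop 3: in=000 → 011 (no change)
  #5 pop 4: in=000 → 111 (was 101); enqueue [0]
  #6 pop 5: in=011 → 011 (was 000); enqueue [2,4]
  #7 pop 1: in=110 → 110 (no change)
  #8 pop 0: in=111 → 111 (was 101); enqueue []
  #9 pop 2: in=111 → 110 (no change)
  #10 pop 4: in=011 → 111 (no change)

Fixpoint:
  val[0] = 111
  val[1] = 110
  val[2] = 110
  val[3] = 011
  val[4] = 111
  val[5] = 011

111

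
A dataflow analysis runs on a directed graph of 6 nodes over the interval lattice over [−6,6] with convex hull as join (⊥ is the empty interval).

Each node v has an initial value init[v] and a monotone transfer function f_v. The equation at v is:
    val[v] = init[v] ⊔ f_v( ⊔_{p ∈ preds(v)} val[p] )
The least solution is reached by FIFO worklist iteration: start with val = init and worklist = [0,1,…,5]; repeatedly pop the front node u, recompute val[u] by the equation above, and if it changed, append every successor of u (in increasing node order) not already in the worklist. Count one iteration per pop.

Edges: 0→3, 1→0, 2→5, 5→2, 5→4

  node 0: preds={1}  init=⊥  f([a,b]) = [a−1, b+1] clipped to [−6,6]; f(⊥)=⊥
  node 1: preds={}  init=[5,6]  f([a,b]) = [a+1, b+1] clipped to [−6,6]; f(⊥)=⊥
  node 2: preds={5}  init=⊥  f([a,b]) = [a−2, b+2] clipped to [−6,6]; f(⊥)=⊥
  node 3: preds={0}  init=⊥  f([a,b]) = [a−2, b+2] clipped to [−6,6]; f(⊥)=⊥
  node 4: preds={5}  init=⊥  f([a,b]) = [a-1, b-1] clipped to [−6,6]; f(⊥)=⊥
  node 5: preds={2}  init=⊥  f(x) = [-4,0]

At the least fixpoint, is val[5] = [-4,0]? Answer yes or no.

yes

Worklist (9 pops):
  #1 pop 0: in=[5,6] → [4,6] (was ⊥); enqueue []
  #2 pop 1: in=⊥ → [5,6] (no change)
  #3 pop 2: in=⊥ → ⊥ (no change)
  #4 pop 3: in=[4,6] → [2,6] (was ⊥); enqueue []
  #5 pop 4: in=⊥ → ⊥ (no change)
  #6 pop 5: in=⊥ → [-4,0] (was ⊥); enqueue [2,4]
  #7 pop 2: in=[-4,0] → [-6,2] (was ⊥); enqueue [5]
  #8 pop 4: in=[-4,0] → [-5,-1] (was ⊥); enqueue []
  #9 pop 5: in=[-6,2] → [-4,0] (no change)

Fixpoint:
  val[0] = [4,6]
  val[1] = [5,6]
  val[2] = [-6,2]
  val[3] = [2,6]
  val[4] = [-5,-1]
  val[5] = [-4,0]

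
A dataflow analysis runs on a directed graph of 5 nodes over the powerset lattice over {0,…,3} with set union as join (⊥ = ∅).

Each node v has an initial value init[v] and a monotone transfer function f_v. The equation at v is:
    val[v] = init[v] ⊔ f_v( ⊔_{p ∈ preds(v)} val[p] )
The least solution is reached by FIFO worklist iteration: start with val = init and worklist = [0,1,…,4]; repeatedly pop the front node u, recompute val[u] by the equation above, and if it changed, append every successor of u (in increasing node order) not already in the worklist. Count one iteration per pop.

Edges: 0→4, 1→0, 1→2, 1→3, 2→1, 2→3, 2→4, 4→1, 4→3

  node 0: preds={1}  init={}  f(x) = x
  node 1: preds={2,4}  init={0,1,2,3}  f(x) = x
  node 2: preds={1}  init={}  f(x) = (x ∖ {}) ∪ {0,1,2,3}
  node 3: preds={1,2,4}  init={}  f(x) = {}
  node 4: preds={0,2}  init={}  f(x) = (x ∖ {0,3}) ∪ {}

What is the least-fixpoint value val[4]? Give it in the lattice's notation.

Worklist (7 pops):
  #1 pop 0: in={0,1,2,3} → {0,1,2,3} (was {}); enqueue []
  #2 pop 1: in={} → {0,1,2,3} (no change)
  #3 pop 2: in={0,1,2,3} → {0,1,2,3} (was {}); enqueue [1]
  #4 pop 3: in={0,1,2,3} → {} (no change)
  #5 pop 4: in={0,1,2,3} → {1,2} (was {}); enqueue [3]
  #6 pop 1: in={0,1,2,3} → {0,1,2,3} (no change)
  #7 pop 3: in={0,1,2,3} → {} (no change)

Fixpoint:
  val[0] = {0,1,2,3}
  val[1] = {0,1,2,3}
  val[2] = {0,1,2,3}
  val[3] = {}
  val[4] = {1,2}

{1,2}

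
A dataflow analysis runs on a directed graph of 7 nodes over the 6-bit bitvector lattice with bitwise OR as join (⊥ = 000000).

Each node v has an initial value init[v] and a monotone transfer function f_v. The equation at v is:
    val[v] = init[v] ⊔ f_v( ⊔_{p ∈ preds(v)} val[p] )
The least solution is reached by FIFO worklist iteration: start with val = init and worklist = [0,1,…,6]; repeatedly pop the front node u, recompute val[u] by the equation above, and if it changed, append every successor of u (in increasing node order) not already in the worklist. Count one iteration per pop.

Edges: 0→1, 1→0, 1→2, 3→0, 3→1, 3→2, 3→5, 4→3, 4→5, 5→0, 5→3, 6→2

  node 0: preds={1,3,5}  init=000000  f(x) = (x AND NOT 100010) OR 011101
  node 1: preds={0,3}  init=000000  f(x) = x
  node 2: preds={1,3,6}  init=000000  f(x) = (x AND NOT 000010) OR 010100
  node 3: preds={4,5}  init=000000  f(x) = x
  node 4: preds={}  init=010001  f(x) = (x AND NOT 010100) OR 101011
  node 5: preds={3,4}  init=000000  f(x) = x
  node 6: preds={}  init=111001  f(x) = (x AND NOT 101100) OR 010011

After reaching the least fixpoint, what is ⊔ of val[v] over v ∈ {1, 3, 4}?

111111

Iteration log — 16 steps:
  step 1. node 0  ⊔preds=000000  new=011101  old=000000  +wl: 
  step 2. node 1  ⊔preds=011101  new=011101  old=000000  +wl: 0
  step 3. node 2  ⊔preds=111101  new=111101  old=000000  +wl: 
  step 4. node 3  ⊔preds=010001  new=010001  old=000000  +wl: 1,2
  step 5. node 4  ⊔preds=000000  new=111011  old=010001  +wl: 3
  step 6. node 5  ⊔preds=111011  new=111011  old=000000  +wl: 
  step 7. node 6  ⊔preds=000000  new=111011  old=111001  +wl: 
  step 8. node 0  ⊔preds=111111  new=011101  stable
  step 9. node 1  ⊔preds=011101  new=011101  stable
  step 10. node 2  ⊔preds=111111  new=111101  stable
  step 11. node 3  ⊔preds=111011  new=111011  old=010001  +wl: 0,1,2,5
  step 12. node 0  ⊔preds=111111  new=011101  stable
  step 13. node 1  ⊔preds=111111  new=111111  old=011101  +wl: 0
  step 14. node 2  ⊔preds=111111  new=111101  stable
  step 15. node 5  ⊔preds=111011  new=111011  stable
  step 16. node 0  ⊔preds=111111  new=011101  stable

Least fixpoint reached:
  node 0: 011101
  node 1: 111111
  node 2: 111101
  node 3: 111011
  node 4: 111011
  node 5: 111011
  node 6: 111011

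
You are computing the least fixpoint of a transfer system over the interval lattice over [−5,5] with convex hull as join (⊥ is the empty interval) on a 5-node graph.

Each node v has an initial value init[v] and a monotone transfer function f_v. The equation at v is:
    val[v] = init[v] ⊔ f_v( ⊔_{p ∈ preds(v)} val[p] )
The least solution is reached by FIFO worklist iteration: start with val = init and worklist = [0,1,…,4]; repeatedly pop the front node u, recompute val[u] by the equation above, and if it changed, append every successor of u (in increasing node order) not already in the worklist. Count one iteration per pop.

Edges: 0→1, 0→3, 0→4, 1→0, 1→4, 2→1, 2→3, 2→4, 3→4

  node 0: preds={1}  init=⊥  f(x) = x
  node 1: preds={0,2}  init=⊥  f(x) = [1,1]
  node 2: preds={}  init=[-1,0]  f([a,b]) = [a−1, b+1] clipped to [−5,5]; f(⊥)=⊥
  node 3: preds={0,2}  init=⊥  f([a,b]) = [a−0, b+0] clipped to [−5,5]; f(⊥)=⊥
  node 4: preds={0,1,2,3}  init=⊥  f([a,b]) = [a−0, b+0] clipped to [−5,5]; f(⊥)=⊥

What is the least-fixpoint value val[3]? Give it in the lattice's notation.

[-1,1]

Worklist (9 pops):
  #1 pop 0: in=⊥ → ⊥ (no change)
  #2 pop 1: in=[-1,0] → [1,1] (was ⊥); enqueue [0]
  #3 pop 2: in=⊥ → [-1,0] (no change)
  #4 pop 3: in=[-1,0] → [-1,0] (was ⊥); enqueue []
  #5 pop 4: in=[-1,1] → [-1,1] (was ⊥); enqueue []
  #6 pop 0: in=[1,1] → [1,1] (was ⊥); enqueue [1,3,4]
  #7 pop 1: in=[-1,1] → [1,1] (no change)
  #8 pop 3: in=[-1,1] → [-1,1] (was [-1,0]); enqueue []
  #9 pop 4: in=[-1,1] → [-1,1] (no change)

Fixpoint:
  val[0] = [1,1]
  val[1] = [1,1]
  val[2] = [-1,0]
  val[3] = [-1,1]
  val[4] = [-1,1]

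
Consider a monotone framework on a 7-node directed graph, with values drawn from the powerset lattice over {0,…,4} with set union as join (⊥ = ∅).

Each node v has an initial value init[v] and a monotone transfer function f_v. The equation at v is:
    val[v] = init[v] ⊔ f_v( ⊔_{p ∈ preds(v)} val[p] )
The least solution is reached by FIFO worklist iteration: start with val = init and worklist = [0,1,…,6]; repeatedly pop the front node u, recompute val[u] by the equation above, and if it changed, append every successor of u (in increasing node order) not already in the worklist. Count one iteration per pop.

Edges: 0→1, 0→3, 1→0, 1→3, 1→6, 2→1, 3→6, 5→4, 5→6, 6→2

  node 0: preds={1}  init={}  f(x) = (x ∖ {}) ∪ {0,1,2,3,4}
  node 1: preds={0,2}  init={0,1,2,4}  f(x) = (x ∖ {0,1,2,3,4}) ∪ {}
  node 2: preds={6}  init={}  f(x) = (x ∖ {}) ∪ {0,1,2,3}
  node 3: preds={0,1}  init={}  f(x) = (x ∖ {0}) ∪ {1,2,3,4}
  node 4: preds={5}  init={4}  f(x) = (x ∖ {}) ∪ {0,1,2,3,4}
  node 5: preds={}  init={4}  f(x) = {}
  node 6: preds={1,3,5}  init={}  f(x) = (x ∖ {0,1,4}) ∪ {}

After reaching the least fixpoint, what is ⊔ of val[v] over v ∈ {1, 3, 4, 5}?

Worklist (9 pops):
  #1 pop 0: in={0,1,2,4} → {0,1,2,3,4} (was {}); enqueue []
  #2 pop 1: in={0,1,2,3,4} → {0,1,2,4} (no change)
  #3 pop 2: in={} → {0,1,2,3} (was {}); enqueue [1]
  #4 pop 3: in={0,1,2,3,4} → {1,2,3,4} (was {}); enqueue []
  #5 pop 4: in={4} → {0,1,2,3,4} (was {4}); enqueue []
  #6 pop 5: in={} → {4} (no change)
  #7 pop 6: in={0,1,2,3,4} → {2,3} (was {}); enqueue [2]
  #8 pop 1: in={0,1,2,3,4} → {0,1,2,4} (no change)
  #9 pop 2: in={2,3} → {0,1,2,3} (no change)

Fixpoint:
  val[0] = {0,1,2,3,4}
  val[1] = {0,1,2,4}
  val[2] = {0,1,2,3}
  val[3] = {1,2,3,4}
  val[4] = {0,1,2,3,4}
  val[5] = {4}
  val[6] = {2,3}

{0,1,2,3,4}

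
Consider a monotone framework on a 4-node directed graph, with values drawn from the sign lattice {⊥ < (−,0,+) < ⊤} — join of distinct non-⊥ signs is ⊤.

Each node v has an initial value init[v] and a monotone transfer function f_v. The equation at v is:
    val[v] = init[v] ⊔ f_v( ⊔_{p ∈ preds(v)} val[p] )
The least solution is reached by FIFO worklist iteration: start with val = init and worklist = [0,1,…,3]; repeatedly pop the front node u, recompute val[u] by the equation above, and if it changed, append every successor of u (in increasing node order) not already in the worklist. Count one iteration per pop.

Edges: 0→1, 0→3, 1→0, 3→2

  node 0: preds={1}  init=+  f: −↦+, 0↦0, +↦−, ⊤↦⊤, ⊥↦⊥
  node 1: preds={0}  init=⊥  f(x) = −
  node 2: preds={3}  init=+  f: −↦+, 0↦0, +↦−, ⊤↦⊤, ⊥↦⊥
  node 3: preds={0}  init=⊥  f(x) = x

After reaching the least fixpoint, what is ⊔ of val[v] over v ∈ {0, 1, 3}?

Worklist (6 pops):
  #1 pop 0: in=⊥ → + (no change)
  #2 pop 1: in=+ → − (was ⊥); enqueue [0]
  #3 pop 2: in=⊥ → + (no change)
  #4 pop 3: in=+ → + (was ⊥); enqueue [2]
  #5 pop 0: in=− → + (no change)
  #6 pop 2: in=+ → ⊤ (was +); enqueue []

Fixpoint:
  val[0] = +
  val[1] = −
  val[2] = ⊤
  val[3] = +

⊤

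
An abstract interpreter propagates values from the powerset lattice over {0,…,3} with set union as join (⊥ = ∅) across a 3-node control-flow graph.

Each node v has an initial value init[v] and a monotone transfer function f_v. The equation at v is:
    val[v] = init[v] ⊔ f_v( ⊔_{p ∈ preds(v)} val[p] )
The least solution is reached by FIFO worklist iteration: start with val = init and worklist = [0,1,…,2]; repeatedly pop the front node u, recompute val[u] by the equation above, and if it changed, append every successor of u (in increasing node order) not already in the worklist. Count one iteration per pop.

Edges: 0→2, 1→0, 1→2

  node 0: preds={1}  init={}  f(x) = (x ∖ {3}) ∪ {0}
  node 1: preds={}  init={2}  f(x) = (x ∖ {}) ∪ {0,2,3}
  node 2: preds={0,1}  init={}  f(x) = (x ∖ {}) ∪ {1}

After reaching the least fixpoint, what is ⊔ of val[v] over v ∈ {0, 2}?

Iteration log — 4 steps:
  step 1. node 0  ⊔preds={2}  new={0,2}  old={}  +wl: 
  step 2. node 1  ⊔preds={}  new={0,2,3}  old={2}  +wl: 0
  step 3. node 2  ⊔preds={0,2,3}  new={0,1,2,3}  old={}  +wl: 
  step 4. node 0  ⊔preds={0,2,3}  new={0,2}  stable

Least fixpoint reached:
  node 0: {0,2}
  node 1: {0,2,3}
  node 2: {0,1,2,3}

{0,1,2,3}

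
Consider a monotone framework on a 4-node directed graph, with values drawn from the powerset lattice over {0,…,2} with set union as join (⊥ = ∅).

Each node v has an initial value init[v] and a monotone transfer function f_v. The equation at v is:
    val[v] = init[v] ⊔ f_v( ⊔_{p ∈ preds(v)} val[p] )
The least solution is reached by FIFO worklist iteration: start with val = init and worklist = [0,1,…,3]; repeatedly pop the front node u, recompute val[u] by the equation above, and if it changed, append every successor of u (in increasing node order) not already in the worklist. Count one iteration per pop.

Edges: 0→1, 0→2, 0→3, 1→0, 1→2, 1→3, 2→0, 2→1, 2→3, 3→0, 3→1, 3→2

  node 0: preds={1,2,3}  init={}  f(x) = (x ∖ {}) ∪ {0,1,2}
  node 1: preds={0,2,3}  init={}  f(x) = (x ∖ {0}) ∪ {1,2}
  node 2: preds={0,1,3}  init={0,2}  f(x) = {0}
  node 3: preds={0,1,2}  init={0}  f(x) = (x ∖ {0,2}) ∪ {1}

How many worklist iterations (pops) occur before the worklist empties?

Trace (7 dequeues):
  [1] u=0 | in {0,2} | out {0,1,2} | prev {} | push {}
  [2] u=1 | in {0,1,2} | out {1,2} | prev {} | push {0}
  [3] u=2 | in {0,1,2} | out {0,2} | ==
  [4] u=3 | in {0,1,2} | out {0,1} | prev {0} | push {1,2}
  [5] u=0 | in {0,1,2} | out {0,1,2} | ==
  [6] u=1 | in {0,1,2} | out {1,2} | ==
  [7] u=2 | in {0,1,2} | out {0,2} | ==

Converged values:
  [0] {0,1,2}
  [1] {1,2}
  [2] {0,2}
  [3] {0,1}

7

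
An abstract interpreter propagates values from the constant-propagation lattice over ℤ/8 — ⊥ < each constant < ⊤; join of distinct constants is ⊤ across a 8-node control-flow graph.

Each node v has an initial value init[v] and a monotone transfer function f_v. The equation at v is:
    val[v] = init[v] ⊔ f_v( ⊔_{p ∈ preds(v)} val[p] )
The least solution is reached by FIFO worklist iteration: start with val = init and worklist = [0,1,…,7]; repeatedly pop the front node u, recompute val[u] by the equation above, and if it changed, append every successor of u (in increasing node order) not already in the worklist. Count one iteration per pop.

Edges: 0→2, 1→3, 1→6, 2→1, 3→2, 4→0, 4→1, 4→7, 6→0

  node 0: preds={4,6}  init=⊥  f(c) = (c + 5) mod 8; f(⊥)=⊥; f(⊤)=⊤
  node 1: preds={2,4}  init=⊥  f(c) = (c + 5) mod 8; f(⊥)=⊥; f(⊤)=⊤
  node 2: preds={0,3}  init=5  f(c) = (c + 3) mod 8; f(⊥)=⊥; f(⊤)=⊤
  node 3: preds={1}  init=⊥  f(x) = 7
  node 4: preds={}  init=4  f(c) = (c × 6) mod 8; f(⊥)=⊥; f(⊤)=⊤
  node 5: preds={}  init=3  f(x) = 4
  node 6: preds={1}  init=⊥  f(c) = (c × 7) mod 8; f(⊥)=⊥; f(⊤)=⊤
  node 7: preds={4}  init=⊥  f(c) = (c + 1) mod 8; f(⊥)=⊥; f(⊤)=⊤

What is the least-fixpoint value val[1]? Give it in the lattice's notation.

⊤

Trace (12 dequeues):
  [1] u=0 | in 4 | out 1 | prev ⊥ | push {}
  [2] u=1 | in ⊤ | out ⊤ | prev ⊥ | push {}
  [3] u=2 | in 1 | out ⊤ | prev 5 | push {1}
  [4] u=3 | in ⊤ | out 7 | prev ⊥ | push {2}
  [5] u=4 | in ⊥ | out 4 | ==
  [6] u=5 | in ⊥ | out ⊤ | prev 3 | push {}
  [7] u=6 | in ⊤ | out ⊤ | prev ⊥ | push {0}
  [8] u=7 | in 4 | out 5 | prev ⊥ | push {}
  [9] u=1 | in ⊤ | out ⊤ | ==
  [10] u=2 | in ⊤ | out ⊤ | ==
  [11] u=0 | in ⊤ | out ⊤ | prev 1 | push {2}
  [12] u=2 | in ⊤ | out ⊤ | ==

Converged values:
  [0] ⊤
  [1] ⊤
  [2] ⊤
  [3] 7
  [4] 4
  [5] ⊤
  [6] ⊤
  [7] 5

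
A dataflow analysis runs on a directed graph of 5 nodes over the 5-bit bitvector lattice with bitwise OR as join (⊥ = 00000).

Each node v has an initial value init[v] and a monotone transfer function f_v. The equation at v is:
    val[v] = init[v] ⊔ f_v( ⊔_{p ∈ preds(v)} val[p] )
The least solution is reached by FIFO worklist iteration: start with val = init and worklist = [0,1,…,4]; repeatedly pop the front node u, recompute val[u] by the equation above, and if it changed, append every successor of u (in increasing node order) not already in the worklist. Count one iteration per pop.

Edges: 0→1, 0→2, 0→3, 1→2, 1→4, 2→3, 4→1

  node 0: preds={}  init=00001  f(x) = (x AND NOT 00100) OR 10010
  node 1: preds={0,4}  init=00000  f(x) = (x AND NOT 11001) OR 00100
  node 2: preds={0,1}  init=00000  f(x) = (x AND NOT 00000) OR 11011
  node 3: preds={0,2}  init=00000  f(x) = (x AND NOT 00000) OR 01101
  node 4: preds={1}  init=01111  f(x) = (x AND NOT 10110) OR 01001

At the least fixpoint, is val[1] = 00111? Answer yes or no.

no

Iteration log — 5 steps:
  step 1. node 0  ⊔preds=00000  new=10011  old=00001  +wl: 
  step 2. node 1  ⊔preds=11111  new=00110  old=00000  +wl: 
  step 3. node 2  ⊔preds=10111  new=11111  old=00000  +wl: 
  step 4. node 3  ⊔preds=11111  new=11111  old=00000  +wl: 
  step 5. node 4  ⊔preds=00110  new=01111  stable

Least fixpoint reached:
  node 0: 10011
  node 1: 00110
  node 2: 11111
  node 3: 11111
  node 4: 01111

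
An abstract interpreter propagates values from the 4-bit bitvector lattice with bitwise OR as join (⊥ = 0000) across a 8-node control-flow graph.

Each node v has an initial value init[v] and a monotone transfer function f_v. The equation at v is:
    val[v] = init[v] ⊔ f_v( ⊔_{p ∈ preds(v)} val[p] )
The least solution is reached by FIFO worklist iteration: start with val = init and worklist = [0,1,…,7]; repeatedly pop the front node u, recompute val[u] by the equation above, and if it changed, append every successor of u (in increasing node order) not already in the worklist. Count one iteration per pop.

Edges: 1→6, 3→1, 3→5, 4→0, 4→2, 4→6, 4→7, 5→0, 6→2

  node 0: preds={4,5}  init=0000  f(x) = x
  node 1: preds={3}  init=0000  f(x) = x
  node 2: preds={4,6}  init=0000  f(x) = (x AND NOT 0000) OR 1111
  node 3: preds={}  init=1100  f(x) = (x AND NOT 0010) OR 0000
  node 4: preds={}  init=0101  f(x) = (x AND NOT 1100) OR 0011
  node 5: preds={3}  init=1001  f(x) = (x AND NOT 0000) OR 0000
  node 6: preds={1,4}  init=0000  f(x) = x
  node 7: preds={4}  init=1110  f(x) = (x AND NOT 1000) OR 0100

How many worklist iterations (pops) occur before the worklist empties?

Worklist (10 pops):
  #1 pop 0: in=1101 → 1101 (was 0000); enqueue []
  #2 pop 1: in=1100 → 1100 (was 0000); enqueue []
  #3 pop 2: in=0101 → 1111 (was 0000); enqueue []
  #4 pop 3: in=0000 → 1100 (no change)
  #5 pop 4: in=0000 → 0111 (was 0101); enqueue [0,2]
  #6 pop 5: in=1100 → 1101 (was 1001); enqueue []
  #7 pop 6: in=1111 → 1111 (was 0000); enqueue []
  #8 pop 7: in=0111 → 1111 (was 1110); enqueue []
  #9 pop 0: in=1111 → 1111 (was 1101); enqueue []
  #10 pop 2: in=1111 → 1111 (no change)

Fixpoint:
  val[0] = 1111
  val[1] = 1100
  val[2] = 1111
  val[3] = 1100
  val[4] = 0111
  val[5] = 1101
  val[6] = 1111
  val[7] = 1111

10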